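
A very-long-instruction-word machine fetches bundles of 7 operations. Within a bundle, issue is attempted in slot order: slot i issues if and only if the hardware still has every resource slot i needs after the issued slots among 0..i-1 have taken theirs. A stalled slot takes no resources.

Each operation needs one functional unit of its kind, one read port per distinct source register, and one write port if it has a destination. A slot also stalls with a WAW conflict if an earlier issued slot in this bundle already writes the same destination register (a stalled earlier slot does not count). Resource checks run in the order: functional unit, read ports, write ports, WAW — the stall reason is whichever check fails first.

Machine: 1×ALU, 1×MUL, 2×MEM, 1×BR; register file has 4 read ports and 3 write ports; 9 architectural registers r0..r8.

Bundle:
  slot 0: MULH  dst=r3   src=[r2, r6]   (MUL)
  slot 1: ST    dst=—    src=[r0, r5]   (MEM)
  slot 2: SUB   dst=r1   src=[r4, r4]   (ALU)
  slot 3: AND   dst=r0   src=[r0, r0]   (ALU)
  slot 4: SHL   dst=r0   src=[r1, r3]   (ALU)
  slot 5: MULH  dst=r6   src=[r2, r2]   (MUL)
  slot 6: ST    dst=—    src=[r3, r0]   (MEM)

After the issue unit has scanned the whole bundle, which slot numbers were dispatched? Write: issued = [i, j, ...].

[0] MUL needs rd=2 wr=1: ok; after: ALU=1 MUL=0 MEM=2 BR=1, R=2, W=2
[1] MEM needs rd=2 wr=0: ok; after: ALU=1 MUL=0 MEM=1 BR=1, R=0, W=2
[2] ALU needs rd=1 wr=1: RD_PORT; after: ALU=1 MUL=0 MEM=1 BR=1, R=0, W=2
[3] ALU needs rd=1 wr=1: RD_PORT; after: ALU=1 MUL=0 MEM=1 BR=1, R=0, W=2
[4] ALU needs rd=2 wr=1: RD_PORT; after: ALU=1 MUL=0 MEM=1 BR=1, R=0, W=2
[5] MUL needs rd=1 wr=1: FU; after: ALU=1 MUL=0 MEM=1 BR=1, R=0, W=2
[6] MEM needs rd=2 wr=0: RD_PORT; after: ALU=1 MUL=0 MEM=1 BR=1, R=0, W=2

issued = [0, 1]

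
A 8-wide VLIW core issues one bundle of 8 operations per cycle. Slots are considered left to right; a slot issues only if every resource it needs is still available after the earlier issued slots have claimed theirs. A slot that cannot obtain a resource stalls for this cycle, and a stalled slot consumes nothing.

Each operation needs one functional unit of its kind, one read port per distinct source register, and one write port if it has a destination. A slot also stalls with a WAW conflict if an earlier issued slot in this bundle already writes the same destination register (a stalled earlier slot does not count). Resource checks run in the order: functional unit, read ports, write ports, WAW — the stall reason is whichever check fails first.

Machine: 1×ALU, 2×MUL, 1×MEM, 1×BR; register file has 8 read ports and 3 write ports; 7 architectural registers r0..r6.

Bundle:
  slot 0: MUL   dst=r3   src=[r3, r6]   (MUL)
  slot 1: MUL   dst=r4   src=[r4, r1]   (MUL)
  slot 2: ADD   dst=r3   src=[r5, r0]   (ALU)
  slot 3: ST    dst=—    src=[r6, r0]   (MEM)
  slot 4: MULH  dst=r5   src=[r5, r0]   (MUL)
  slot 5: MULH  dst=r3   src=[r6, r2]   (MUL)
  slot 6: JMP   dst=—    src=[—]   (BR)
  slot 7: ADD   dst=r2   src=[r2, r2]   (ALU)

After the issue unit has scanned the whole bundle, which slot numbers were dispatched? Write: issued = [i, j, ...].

issued = [0, 1, 3, 6, 7]

(0) want 1×MUL +2rd +1wr — yes → AL1|MU1|ME1|BR1|rd6|wr2
(1) want 1×MUL +2rd +1wr — yes → AL1|MU0|ME1|BR1|rd4|wr1
(2) want 1×ALU +2rd +1wr — WAW → AL1|MU0|ME1|BR1|rd4|wr1
(3) want 1×MEM +2rd +0wr — yes → AL1|MU0|ME0|BR1|rd2|wr1
(4) want 1×MUL +2rd +1wr — FU → AL1|MU0|ME0|BR1|rd2|wr1
(5) want 1×MUL +2rd +1wr — FU → AL1|MU0|ME0|BR1|rd2|wr1
(6) want 1×BR +0rd +0wr — yes → AL1|MU0|ME0|BR0|rd2|wr1
(7) want 1×ALU +1rd +1wr — yes → AL0|MU0|ME0|BR0|rd1|wr0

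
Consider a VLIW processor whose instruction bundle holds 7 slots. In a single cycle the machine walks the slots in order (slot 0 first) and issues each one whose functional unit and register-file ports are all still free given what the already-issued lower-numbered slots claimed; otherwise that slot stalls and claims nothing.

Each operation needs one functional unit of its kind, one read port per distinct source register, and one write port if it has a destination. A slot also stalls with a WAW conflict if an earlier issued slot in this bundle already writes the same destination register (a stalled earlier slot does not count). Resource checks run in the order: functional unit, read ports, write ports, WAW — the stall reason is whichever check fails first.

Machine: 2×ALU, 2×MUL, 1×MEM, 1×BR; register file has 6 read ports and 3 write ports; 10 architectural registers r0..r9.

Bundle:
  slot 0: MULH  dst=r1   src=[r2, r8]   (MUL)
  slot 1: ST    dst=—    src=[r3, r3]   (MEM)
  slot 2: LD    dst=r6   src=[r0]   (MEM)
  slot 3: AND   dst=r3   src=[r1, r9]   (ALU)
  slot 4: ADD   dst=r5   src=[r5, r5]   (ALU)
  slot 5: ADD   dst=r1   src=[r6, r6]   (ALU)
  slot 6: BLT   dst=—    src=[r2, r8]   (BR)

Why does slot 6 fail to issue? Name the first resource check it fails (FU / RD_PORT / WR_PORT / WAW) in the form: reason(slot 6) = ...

[0] MUL needs rd=2 wr=1: ok; after: ALU=2 MUL=1 MEM=1 BR=1, R=4, W=2
[1] MEM needs rd=1 wr=0: ok; after: ALU=2 MUL=1 MEM=0 BR=1, R=3, W=2
[2] MEM needs rd=1 wr=1: FU; after: ALU=2 MUL=1 MEM=0 BR=1, R=3, W=2
[3] ALU needs rd=2 wr=1: ok; after: ALU=1 MUL=1 MEM=0 BR=1, R=1, W=1
[4] ALU needs rd=1 wr=1: ok; after: ALU=0 MUL=1 MEM=0 BR=1, R=0, W=0
[5] ALU needs rd=1 wr=1: FU; after: ALU=0 MUL=1 MEM=0 BR=1, R=0, W=0
[6] BR needs rd=2 wr=0: RD_PORT; after: ALU=0 MUL=1 MEM=0 BR=1, R=0, W=0

reason(slot 6) = RD_PORT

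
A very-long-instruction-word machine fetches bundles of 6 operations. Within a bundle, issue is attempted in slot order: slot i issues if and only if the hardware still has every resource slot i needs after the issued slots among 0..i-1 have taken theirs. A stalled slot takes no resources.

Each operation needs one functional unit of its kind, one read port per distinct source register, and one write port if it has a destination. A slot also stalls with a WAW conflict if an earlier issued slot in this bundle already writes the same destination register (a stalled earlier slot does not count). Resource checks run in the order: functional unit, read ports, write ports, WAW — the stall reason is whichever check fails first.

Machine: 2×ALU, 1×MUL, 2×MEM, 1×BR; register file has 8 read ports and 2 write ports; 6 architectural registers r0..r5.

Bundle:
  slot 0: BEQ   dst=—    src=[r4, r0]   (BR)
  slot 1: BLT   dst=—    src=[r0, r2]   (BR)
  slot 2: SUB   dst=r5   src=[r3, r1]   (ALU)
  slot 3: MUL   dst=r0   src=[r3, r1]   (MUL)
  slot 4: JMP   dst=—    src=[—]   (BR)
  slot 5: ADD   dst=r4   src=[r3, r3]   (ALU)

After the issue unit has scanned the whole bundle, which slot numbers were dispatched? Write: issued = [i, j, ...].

#0 BR src=r4,r0 dispatched  <A:2 Mu:1 Ld:2 B:0 rd:6 wr:2>
#1 BR src=r0,r2 held:FU  <A:2 Mu:1 Ld:2 B:0 rd:6 wr:2>
#2 ALU src=r3,r1 dispatched  <A:1 Mu:1 Ld:2 B:0 rd:4 wr:1>
#3 MUL src=r3,r1 dispatched  <A:1 Mu:0 Ld:2 B:0 rd:2 wr:0>
#4 BR src=- held:FU  <A:1 Mu:0 Ld:2 B:0 rd:2 wr:0>
#5 ALU src=r3,r3 held:WR_PORT  <A:1 Mu:0 Ld:2 B:0 rd:2 wr:0>

issued = [0, 2, 3]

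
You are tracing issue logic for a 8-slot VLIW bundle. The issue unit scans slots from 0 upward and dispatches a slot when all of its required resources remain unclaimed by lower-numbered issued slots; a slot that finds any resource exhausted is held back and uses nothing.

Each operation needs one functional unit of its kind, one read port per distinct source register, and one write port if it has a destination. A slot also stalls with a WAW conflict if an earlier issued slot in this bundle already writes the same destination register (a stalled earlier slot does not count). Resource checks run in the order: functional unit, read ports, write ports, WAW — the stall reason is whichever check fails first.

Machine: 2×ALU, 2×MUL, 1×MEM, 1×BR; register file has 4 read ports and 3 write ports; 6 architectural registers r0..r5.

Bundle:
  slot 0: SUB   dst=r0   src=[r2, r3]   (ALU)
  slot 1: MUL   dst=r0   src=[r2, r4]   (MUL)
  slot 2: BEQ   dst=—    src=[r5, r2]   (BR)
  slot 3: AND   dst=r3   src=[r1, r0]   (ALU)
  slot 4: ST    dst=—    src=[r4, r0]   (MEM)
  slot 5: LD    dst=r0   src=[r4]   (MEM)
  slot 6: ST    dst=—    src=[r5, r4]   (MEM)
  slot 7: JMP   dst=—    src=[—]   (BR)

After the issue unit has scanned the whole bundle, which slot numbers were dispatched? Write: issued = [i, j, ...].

slot 0 (ALU): ISSUE — free A1,Mu2,Ld1,B1 rp2 wp2
slot 1 (MUL): stall WAW — free A1,Mu2,Ld1,B1 rp2 wp2
slot 2 (BR): ISSUE — free A1,Mu2,Ld1,B0 rp0 wp2
slot 3 (ALU): stall RD_PORT — free A1,Mu2,Ld1,B0 rp0 wp2
slot 4 (MEM): stall RD_PORT — free A1,Mu2,Ld1,B0 rp0 wp2
slot 5 (MEM): stall RD_PORT — free A1,Mu2,Ld1,B0 rp0 wp2
slot 6 (MEM): stall RD_PORT — free A1,Mu2,Ld1,B0 rp0 wp2
slot 7 (BR): stall FU — free A1,Mu2,Ld1,B0 rp0 wp2

issued = [0, 2]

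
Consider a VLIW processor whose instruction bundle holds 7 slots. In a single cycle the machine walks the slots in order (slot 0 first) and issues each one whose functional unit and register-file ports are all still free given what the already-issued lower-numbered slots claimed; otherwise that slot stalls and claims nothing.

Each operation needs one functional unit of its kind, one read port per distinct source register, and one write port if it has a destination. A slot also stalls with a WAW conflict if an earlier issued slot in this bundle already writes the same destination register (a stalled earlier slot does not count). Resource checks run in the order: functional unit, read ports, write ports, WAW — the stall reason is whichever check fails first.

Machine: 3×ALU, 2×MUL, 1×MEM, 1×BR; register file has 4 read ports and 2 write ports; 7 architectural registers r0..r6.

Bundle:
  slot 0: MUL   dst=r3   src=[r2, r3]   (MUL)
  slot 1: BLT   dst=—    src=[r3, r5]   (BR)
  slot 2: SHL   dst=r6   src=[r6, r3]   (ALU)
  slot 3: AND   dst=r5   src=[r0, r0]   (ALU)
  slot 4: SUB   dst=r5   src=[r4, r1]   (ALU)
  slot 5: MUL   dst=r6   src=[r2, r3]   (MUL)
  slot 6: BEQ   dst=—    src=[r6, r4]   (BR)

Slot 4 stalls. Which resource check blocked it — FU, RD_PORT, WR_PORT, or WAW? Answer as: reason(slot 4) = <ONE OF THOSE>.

reason(slot 4) = RD_PORT

#0 MUL src=r2,r3 dispatched  <A:3 Mu:1 Ld:1 B:1 rd:2 wr:1>
#1 BR src=r3,r5 dispatched  <A:3 Mu:1 Ld:1 B:0 rd:0 wr:1>
#2 ALU src=r6,r3 held:RD_PORT  <A:3 Mu:1 Ld:1 B:0 rd:0 wr:1>
#3 ALU src=r0,r0 held:RD_PORT  <A:3 Mu:1 Ld:1 B:0 rd:0 wr:1>
#4 ALU src=r4,r1 held:RD_PORT  <A:3 Mu:1 Ld:1 B:0 rd:0 wr:1>
#5 MUL src=r2,r3 held:RD_PORT  <A:3 Mu:1 Ld:1 B:0 rd:0 wr:1>
#6 BR src=r6,r4 held:FU  <A:3 Mu:1 Ld:1 B:0 rd:0 wr:1>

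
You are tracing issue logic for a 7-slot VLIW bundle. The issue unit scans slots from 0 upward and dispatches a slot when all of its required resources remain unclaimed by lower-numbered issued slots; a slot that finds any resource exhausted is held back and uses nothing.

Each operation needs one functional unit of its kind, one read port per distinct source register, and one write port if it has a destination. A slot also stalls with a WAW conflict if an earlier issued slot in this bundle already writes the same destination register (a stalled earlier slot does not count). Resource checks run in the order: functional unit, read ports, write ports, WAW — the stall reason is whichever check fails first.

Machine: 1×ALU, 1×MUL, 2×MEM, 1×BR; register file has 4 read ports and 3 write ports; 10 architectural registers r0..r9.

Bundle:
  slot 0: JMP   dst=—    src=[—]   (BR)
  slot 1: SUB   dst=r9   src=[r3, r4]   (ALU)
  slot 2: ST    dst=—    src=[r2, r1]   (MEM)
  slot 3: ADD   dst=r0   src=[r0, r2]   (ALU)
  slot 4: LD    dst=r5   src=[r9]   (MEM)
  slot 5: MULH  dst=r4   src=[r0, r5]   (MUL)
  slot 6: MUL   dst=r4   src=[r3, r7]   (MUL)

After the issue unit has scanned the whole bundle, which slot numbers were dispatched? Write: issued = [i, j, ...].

issued = [0, 1, 2]

[0] BR needs rd=0 wr=0: ok; after: ALU=1 MUL=1 MEM=2 BR=0, R=4, W=3
[1] ALU needs rd=2 wr=1: ok; after: ALU=0 MUL=1 MEM=2 BR=0, R=2, W=2
[2] MEM needs rd=2 wr=0: ok; after: ALU=0 MUL=1 MEM=1 BR=0, R=0, W=2
[3] ALU needs rd=2 wr=1: FU; after: ALU=0 MUL=1 MEM=1 BR=0, R=0, W=2
[4] MEM needs rd=1 wr=1: RD_PORT; after: ALU=0 MUL=1 MEM=1 BR=0, R=0, W=2
[5] MUL needs rd=2 wr=1: RD_PORT; after: ALU=0 MUL=1 MEM=1 BR=0, R=0, W=2
[6] MUL needs rd=2 wr=1: RD_PORT; after: ALU=0 MUL=1 MEM=1 BR=0, R=0, W=2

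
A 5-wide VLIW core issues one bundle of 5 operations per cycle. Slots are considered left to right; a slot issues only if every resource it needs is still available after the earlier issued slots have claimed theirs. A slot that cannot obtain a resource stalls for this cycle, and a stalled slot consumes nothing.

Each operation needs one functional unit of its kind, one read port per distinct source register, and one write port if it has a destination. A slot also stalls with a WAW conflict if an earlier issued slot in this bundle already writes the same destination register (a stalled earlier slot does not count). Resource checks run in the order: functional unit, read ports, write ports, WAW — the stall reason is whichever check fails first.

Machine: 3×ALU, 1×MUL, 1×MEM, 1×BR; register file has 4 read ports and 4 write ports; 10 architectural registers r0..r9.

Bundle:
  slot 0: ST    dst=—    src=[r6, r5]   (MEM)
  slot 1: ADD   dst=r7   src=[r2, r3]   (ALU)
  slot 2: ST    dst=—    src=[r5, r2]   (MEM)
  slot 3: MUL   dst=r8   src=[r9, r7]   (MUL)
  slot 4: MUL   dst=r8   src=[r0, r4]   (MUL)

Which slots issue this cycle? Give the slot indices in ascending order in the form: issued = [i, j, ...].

issued = [0, 1]

(0) want 1×MEM +2rd +0wr — yes → AL3|MU1|ME0|BR1|rd2|wr4
(1) want 1×ALU +2rd +1wr — yes → AL2|MU1|ME0|BR1|rd0|wr3
(2) want 1×MEM +2rd +0wr — FU → AL2|MU1|ME0|BR1|rd0|wr3
(3) want 1×MUL +2rd +1wr — RD_PORT → AL2|MU1|ME0|BR1|rd0|wr3
(4) want 1×MUL +2rd +1wr — RD_PORT → AL2|MU1|ME0|BR1|rd0|wr3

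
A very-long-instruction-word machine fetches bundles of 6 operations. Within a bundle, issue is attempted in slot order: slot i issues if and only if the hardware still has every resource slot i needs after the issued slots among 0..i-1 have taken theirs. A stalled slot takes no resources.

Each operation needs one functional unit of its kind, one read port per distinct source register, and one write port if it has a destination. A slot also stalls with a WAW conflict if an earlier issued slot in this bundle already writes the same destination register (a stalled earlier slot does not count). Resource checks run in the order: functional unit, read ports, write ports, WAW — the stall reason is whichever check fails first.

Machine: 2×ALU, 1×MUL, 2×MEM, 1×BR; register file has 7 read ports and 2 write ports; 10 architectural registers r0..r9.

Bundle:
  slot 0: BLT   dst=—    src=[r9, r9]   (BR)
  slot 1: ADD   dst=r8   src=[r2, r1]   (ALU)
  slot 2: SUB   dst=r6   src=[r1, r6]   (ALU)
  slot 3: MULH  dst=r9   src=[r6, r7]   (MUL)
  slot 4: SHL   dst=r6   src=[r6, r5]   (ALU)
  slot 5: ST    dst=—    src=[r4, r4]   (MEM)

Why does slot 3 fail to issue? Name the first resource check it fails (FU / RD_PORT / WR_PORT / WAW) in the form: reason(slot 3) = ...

reason(slot 3) = WR_PORT

(0) want 1×BR +1rd +0wr — yes → AL2|MU1|ME2|BR0|rd6|wr2
(1) want 1×ALU +2rd +1wr — yes → AL1|MU1|ME2|BR0|rd4|wr1
(2) want 1×ALU +2rd +1wr — yes → AL0|MU1|ME2|BR0|rd2|wr0
(3) want 1×MUL +2rd +1wr — WR_PORT → AL0|MU1|ME2|BR0|rd2|wr0
(4) want 1×ALU +2rd +1wr — FU → AL0|MU1|ME2|BR0|rd2|wr0
(5) want 1×MEM +1rd +0wr — yes → AL0|MU1|ME1|BR0|rd1|wr0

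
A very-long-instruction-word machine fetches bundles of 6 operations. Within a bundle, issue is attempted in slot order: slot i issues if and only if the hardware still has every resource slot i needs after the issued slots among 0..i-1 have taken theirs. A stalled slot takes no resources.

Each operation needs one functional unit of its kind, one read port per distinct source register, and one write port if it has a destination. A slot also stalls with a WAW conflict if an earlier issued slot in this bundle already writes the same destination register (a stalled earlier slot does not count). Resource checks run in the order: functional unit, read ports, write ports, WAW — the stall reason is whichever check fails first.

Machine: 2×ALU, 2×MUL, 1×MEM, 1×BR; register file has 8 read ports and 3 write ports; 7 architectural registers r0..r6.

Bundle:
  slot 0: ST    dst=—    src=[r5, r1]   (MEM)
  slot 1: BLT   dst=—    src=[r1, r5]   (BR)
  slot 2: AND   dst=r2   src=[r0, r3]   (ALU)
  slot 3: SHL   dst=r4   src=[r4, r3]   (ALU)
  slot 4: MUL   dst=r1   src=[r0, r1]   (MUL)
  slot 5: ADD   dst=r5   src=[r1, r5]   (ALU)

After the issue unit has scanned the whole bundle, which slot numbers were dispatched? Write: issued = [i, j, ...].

  0. MEM ⇒ go  {2A/2Mu/0Ld/1B | 6r 3w}
  1. BR ⇒ go  {2A/2Mu/0Ld/0B | 4r 3w}
  2. ALU→r2 ⇒ go  {1A/2Mu/0Ld/0B | 2r 2w}
  3. ALU→r4 ⇒ go  {0A/2Mu/0Ld/0B | 0r 1w}
  4. MUL→r1 ⇒ no(RD_PORT)  {0A/2Mu/0Ld/0B | 0r 1w}
  5. ALU→r5 ⇒ no(FU)  {0A/2Mu/0Ld/0B | 0r 1w}

issued = [0, 1, 2, 3]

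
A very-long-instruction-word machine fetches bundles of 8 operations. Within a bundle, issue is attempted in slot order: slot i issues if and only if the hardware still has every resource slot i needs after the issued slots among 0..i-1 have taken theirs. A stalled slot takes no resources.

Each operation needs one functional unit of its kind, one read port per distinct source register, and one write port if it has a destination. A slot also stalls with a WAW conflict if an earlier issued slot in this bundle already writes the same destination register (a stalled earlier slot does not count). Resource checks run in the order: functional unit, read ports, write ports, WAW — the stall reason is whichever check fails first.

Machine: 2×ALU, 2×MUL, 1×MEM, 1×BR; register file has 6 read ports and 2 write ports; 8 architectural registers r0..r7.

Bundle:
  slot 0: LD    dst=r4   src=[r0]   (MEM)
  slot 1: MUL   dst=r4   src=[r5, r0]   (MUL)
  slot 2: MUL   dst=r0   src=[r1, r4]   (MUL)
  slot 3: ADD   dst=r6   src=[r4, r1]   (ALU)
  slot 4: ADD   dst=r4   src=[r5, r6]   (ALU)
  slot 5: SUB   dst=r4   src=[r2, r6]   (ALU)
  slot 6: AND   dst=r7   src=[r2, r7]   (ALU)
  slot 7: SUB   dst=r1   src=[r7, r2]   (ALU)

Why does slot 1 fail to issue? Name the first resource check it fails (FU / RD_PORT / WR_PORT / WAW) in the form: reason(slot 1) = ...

reason(slot 1) = WAW

#0 MEM src=r0 dispatched  <A:2 Mu:2 Ld:0 B:1 rd:5 wr:1>
#1 MUL src=r5,r0 held:WAW  <A:2 Mu:2 Ld:0 B:1 rd:5 wr:1>
#2 MUL src=r1,r4 dispatched  <A:2 Mu:1 Ld:0 B:1 rd:3 wr:0>
#3 ALU src=r4,r1 held:WR_PORT  <A:2 Mu:1 Ld:0 B:1 rd:3 wr:0>
#4 ALU src=r5,r6 held:WR_PORT  <A:2 Mu:1 Ld:0 B:1 rd:3 wr:0>
#5 ALU src=r2,r6 held:WR_PORT  <A:2 Mu:1 Ld:0 B:1 rd:3 wr:0>
#6 ALU src=r2,r7 held:WR_PORT  <A:2 Mu:1 Ld:0 B:1 rd:3 wr:0>
#7 ALU src=r7,r2 held:WR_PORT  <A:2 Mu:1 Ld:0 B:1 rd:3 wr:0>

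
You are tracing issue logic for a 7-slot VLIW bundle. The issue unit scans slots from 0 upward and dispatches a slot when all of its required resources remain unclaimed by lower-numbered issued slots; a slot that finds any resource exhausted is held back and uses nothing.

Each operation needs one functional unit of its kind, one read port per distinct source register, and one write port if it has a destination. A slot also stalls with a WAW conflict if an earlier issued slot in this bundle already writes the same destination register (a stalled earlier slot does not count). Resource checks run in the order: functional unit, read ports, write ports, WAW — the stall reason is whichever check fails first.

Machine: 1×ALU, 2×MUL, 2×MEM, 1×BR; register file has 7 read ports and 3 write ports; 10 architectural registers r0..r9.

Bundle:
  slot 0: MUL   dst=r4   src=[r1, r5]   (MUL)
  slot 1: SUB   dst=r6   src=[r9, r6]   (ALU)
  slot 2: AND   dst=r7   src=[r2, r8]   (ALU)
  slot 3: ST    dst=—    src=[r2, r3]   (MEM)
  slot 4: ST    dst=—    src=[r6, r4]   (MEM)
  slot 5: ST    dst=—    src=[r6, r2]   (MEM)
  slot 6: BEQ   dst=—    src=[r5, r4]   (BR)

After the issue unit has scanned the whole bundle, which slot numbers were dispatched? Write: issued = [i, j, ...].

issued = [0, 1, 3]

  0. MUL→r4 ⇒ go  {1A/1Mu/2Ld/1B | 5r 2w}
  1. ALU→r6 ⇒ go  {0A/1Mu/2Ld/1B | 3r 1w}
  2. ALU→r7 ⇒ no(FU)  {0A/1Mu/2Ld/1B | 3r 1w}
  3. MEM ⇒ go  {0A/1Mu/1Ld/1B | 1r 1w}
  4. MEM ⇒ no(RD_PORT)  {0A/1Mu/1Ld/1B | 1r 1w}
  5. MEM ⇒ no(RD_PORT)  {0A/1Mu/1Ld/1B | 1r 1w}
  6. BR ⇒ no(RD_PORT)  {0A/1Mu/1Ld/1B | 1r 1w}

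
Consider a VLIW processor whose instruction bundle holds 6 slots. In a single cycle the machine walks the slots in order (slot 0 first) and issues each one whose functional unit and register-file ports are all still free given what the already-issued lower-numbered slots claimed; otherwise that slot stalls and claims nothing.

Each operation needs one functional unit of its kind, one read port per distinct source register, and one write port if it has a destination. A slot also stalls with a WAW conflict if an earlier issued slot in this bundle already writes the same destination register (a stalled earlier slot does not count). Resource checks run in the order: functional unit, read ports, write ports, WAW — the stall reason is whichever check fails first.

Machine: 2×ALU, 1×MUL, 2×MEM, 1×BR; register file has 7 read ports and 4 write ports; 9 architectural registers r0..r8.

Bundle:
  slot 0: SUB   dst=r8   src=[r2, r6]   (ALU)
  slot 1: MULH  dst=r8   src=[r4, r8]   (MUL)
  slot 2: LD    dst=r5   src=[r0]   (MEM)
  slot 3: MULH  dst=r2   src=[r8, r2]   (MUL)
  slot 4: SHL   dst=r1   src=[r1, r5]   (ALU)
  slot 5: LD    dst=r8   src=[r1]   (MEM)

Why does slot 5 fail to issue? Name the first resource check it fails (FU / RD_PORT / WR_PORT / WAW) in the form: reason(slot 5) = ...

#0 ALU src=r2,r6 dispatched  <A:1 Mu:1 Ld:2 B:1 rd:5 wr:3>
#1 MUL src=r4,r8 held:WAW  <A:1 Mu:1 Ld:2 B:1 rd:5 wr:3>
#2 MEM src=r0 dispatched  <A:1 Mu:1 Ld:1 B:1 rd:4 wr:2>
#3 MUL src=r8,r2 dispatched  <A:1 Mu:0 Ld:1 B:1 rd:2 wr:1>
#4 ALU src=r1,r5 dispatched  <A:0 Mu:0 Ld:1 B:1 rd:0 wr:0>
#5 MEM src=r1 held:RD_PORT  <A:0 Mu:0 Ld:1 B:1 rd:0 wr:0>

reason(slot 5) = RD_PORT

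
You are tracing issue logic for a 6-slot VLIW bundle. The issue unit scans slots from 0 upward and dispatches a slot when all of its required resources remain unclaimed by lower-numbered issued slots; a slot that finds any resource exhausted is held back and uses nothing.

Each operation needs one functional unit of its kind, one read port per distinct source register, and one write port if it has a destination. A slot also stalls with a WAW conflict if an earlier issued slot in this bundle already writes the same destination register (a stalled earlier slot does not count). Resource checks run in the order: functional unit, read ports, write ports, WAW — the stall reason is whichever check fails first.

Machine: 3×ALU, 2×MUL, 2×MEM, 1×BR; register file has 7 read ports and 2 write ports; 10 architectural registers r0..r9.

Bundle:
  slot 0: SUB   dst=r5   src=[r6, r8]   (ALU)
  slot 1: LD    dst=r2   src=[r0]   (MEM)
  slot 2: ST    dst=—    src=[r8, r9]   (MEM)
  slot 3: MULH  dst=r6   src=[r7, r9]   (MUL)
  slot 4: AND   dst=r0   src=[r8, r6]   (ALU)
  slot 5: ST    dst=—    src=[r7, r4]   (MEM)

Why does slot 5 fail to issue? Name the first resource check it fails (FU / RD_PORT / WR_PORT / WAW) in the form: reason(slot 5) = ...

reason(slot 5) = FU

#0 ALU src=r6,r8 dispatched  <A:2 Mu:2 Ld:2 B:1 rd:5 wr:1>
#1 MEM src=r0 dispatched  <A:2 Mu:2 Ld:1 B:1 rd:4 wr:0>
#2 MEM src=r8,r9 dispatched  <A:2 Mu:2 Ld:0 B:1 rd:2 wr:0>
#3 MUL src=r7,r9 held:WR_PORT  <A:2 Mu:2 Ld:0 B:1 rd:2 wr:0>
#4 ALU src=r8,r6 held:WR_PORT  <A:2 Mu:2 Ld:0 B:1 rd:2 wr:0>
#5 MEM src=r7,r4 held:FU  <A:2 Mu:2 Ld:0 B:1 rd:2 wr:0>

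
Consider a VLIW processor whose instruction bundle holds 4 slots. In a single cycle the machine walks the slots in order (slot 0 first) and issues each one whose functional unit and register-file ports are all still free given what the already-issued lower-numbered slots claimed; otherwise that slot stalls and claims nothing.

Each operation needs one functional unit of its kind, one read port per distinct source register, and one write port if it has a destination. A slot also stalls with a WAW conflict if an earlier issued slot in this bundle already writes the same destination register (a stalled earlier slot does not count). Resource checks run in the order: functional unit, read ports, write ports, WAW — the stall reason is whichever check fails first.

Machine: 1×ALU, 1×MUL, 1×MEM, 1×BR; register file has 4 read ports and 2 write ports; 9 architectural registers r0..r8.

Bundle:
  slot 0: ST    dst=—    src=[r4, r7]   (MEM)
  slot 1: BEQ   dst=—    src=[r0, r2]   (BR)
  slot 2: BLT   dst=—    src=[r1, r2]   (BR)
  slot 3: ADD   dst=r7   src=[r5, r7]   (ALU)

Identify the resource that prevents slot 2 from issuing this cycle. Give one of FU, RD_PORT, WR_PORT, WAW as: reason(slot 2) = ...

reason(slot 2) = FU

  0. MEM ⇒ go  {1A/1Mu/0Ld/1B | 2r 2w}
  1. BR ⇒ go  {1A/1Mu/0Ld/0B | 0r 2w}
  2. BR ⇒ no(FU)  {1A/1Mu/0Ld/0B | 0r 2w}
  3. ALU→r7 ⇒ no(RD_PORT)  {1A/1Mu/0Ld/0B | 0r 2w}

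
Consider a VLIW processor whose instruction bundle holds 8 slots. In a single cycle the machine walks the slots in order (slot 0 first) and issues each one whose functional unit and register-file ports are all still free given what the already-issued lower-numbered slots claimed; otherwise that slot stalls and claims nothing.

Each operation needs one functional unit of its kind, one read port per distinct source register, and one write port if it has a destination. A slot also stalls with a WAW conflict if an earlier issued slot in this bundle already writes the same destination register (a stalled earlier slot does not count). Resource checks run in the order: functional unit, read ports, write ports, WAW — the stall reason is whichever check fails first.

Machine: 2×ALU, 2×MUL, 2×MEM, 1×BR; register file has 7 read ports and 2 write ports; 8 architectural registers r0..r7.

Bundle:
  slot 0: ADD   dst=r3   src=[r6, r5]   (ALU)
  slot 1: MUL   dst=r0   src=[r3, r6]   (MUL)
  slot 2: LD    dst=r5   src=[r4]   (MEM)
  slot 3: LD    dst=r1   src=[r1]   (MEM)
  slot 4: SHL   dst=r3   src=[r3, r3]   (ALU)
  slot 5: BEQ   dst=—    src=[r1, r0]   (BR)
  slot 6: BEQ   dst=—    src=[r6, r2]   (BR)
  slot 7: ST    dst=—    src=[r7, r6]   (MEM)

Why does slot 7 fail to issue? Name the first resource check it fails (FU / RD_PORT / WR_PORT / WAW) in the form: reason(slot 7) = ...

  0. ALU→r3 ⇒ go  {1A/2Mu/2Ld/1B | 5r 1w}
  1. MUL→r0 ⇒ go  {1A/1Mu/2Ld/1B | 3r 0w}
  2. MEM→r5 ⇒ no(WR_PORT)  {1A/1Mu/2Ld/1B | 3r 0w}
  3. MEM→r1 ⇒ no(WR_PORT)  {1A/1Mu/2Ld/1B | 3r 0w}
  4. ALU→r3 ⇒ no(WR_PORT)  {1A/1Mu/2Ld/1B | 3r 0w}
  5. BR ⇒ go  {1A/1Mu/2Ld/0B | 1r 0w}
  6. BR ⇒ no(FU)  {1A/1Mu/2Ld/0B | 1r 0w}
  7. MEM ⇒ no(RD_PORT)  {1A/1Mu/2Ld/0B | 1r 0w}

reason(slot 7) = RD_PORT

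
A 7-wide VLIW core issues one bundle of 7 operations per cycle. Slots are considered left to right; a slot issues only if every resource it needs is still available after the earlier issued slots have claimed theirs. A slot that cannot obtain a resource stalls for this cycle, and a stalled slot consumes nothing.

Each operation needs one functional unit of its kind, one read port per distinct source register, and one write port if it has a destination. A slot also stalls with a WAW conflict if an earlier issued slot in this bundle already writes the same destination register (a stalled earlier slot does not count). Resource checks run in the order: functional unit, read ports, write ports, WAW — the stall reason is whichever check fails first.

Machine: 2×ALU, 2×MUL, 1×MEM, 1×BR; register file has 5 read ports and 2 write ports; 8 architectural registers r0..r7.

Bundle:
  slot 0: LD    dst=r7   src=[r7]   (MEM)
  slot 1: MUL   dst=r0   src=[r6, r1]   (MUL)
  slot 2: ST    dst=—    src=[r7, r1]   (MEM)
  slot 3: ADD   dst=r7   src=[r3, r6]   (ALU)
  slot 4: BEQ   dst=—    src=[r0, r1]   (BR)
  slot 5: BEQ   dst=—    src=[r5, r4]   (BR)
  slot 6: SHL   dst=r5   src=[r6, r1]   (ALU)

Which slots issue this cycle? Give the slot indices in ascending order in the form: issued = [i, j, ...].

issued = [0, 1, 4]

  0. MEM→r7 ⇒ go  {2A/2Mu/0Ld/1B | 4r 1w}
  1. MUL→r0 ⇒ go  {2A/1Mu/0Ld/1B | 2r 0w}
  2. MEM ⇒ no(FU)  {2A/1Mu/0Ld/1B | 2r 0w}
  3. ALU→r7 ⇒ no(WR_PORT)  {2A/1Mu/0Ld/1B | 2r 0w}
  4. BR ⇒ go  {2A/1Mu/0Ld/0B | 0r 0w}
  5. BR ⇒ no(FU)  {2A/1Mu/0Ld/0B | 0r 0w}
  6. ALU→r5 ⇒ no(RD_PORT)  {2A/1Mu/0Ld/0B | 0r 0w}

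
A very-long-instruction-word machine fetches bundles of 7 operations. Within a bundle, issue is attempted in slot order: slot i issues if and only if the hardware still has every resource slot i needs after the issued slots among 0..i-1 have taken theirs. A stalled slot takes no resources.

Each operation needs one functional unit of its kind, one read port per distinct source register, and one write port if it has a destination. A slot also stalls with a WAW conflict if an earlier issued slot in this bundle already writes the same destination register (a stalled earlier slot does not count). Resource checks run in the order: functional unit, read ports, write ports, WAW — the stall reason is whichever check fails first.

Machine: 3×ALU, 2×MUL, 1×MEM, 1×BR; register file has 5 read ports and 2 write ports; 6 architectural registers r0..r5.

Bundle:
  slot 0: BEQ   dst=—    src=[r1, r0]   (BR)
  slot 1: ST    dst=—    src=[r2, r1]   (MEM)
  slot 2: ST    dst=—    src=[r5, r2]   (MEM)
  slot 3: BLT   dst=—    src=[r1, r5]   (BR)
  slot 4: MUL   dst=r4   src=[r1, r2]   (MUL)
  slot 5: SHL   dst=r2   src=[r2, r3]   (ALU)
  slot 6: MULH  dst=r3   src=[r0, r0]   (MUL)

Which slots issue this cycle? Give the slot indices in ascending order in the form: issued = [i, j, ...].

(0) want 1×BR +2rd +0wr — yes → AL3|MU2|ME1|BR0|rd3|wr2
(1) want 1×MEM +2rd +0wr — yes → AL3|MU2|ME0|BR0|rd1|wr2
(2) want 1×MEM +2rd +0wr — FU → AL3|MU2|ME0|BR0|rd1|wr2
(3) want 1×BR +2rd +0wr — FU → AL3|MU2|ME0|BR0|rd1|wr2
(4) want 1×MUL +2rd +1wr — RD_PORT → AL3|MU2|ME0|BR0|rd1|wr2
(5) want 1×ALU +2rd +1wr — RD_PORT → AL3|MU2|ME0|BR0|rd1|wr2
(6) want 1×MUL +1rd +1wr — yes → AL3|MU1|ME0|BR0|rd0|wr1

issued = [0, 1, 6]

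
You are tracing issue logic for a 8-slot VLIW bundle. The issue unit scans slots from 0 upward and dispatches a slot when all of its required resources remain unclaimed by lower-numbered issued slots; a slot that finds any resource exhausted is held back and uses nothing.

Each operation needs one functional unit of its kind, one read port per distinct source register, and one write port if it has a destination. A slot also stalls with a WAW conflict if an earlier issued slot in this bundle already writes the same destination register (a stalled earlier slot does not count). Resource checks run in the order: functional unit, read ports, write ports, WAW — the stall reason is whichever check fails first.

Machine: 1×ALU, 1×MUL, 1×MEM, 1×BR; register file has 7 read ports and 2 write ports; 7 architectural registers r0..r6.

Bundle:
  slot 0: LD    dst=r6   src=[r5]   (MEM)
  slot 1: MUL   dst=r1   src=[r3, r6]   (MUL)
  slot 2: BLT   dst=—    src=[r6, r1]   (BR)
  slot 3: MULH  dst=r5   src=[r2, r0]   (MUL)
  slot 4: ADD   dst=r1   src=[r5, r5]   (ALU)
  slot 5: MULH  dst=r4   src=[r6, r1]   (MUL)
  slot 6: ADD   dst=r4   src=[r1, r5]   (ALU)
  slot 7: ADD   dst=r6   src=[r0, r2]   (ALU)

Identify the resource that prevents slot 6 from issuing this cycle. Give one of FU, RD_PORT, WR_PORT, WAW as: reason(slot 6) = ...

reason(slot 6) = WR_PORT

slot 0 (MEM): ISSUE — free A1,Mu1,Ld0,B1 rp6 wp1
slot 1 (MUL): ISSUE — free A1,Mu0,Ld0,B1 rp4 wp0
slot 2 (BR): ISSUE — free A1,Mu0,Ld0,B0 rp2 wp0
slot 3 (MUL): stall FU — free A1,Mu0,Ld0,B0 rp2 wp0
slot 4 (ALU): stall WR_PORT — free A1,Mu0,Ld0,B0 rp2 wp0
slot 5 (MUL): stall FU — free A1,Mu0,Ld0,B0 rp2 wp0
slot 6 (ALU): stall WR_PORT — free A1,Mu0,Ld0,B0 rp2 wp0
slot 7 (ALU): stall WR_PORT — free A1,Mu0,Ld0,B0 rp2 wp0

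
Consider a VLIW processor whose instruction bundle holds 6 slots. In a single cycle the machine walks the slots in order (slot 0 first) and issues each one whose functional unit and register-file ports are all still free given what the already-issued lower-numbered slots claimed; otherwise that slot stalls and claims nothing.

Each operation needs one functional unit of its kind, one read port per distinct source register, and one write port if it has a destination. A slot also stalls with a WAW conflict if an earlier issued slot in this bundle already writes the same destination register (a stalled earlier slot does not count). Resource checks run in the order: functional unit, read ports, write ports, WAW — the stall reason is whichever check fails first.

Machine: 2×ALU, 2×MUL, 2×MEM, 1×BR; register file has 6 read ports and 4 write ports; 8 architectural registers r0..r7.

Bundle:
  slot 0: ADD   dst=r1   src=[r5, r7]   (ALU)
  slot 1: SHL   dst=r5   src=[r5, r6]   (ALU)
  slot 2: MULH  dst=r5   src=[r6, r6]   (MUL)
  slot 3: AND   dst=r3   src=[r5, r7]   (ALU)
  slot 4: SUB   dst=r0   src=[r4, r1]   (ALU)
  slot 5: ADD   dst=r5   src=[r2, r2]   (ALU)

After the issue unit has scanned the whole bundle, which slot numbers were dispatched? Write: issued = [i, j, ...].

  0. ALU→r1 ⇒ go  {1A/2Mu/2Ld/1B | 4r 3w}
  1. ALU→r5 ⇒ go  {0A/2Mu/2Ld/1B | 2r 2w}
  2. MUL→r5 ⇒ no(WAW)  {0A/2Mu/2Ld/1B | 2r 2w}
  3. ALU→r3 ⇒ no(FU)  {0A/2Mu/2Ld/1B | 2r 2w}
  4. ALU→r0 ⇒ no(FU)  {0A/2Mu/2Ld/1B | 2r 2w}
  5. ALU→r5 ⇒ no(FU)  {0A/2Mu/2Ld/1B | 2r 2w}

issued = [0, 1]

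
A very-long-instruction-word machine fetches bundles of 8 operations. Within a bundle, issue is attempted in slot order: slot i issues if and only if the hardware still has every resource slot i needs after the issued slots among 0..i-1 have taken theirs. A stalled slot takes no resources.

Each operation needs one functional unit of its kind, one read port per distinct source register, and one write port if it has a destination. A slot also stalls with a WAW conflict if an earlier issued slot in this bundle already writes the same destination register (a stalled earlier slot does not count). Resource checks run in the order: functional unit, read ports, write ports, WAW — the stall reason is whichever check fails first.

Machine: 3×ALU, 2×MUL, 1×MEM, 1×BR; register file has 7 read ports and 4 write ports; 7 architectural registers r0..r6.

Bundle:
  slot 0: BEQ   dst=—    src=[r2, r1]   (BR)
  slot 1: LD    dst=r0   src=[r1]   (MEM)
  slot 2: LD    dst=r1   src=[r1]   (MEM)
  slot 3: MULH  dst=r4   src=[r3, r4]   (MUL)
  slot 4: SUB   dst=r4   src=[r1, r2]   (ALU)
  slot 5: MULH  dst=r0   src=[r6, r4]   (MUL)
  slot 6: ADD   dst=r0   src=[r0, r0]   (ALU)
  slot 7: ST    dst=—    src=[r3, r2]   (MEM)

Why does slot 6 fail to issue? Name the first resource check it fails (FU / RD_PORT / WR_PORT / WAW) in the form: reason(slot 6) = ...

(0) want 1×BR +2rd +0wr — yes → AL3|MU2|ME1|BR0|rd5|wr4
(1) want 1×MEM +1rd +1wr — yes → AL3|MU2|ME0|BR0|rd4|wr3
(2) want 1×MEM +1rd +1wr — FU → AL3|MU2|ME0|BR0|rd4|wr3
(3) want 1×MUL +2rd +1wr — yes → AL3|MU1|ME0|BR0|rd2|wr2
(4) want 1×ALU +2rd +1wr — WAW → AL3|MU1|ME0|BR0|rd2|wr2
(5) want 1×MUL +2rd +1wr — WAW → AL3|MU1|ME0|BR0|rd2|wr2
(6) want 1×ALU +1rd +1wr — WAW → AL3|MU1|ME0|BR0|rd2|wr2
(7) want 1×MEM +2rd +0wr — FU → AL3|MU1|ME0|BR0|rd2|wr2

reason(slot 6) = WAW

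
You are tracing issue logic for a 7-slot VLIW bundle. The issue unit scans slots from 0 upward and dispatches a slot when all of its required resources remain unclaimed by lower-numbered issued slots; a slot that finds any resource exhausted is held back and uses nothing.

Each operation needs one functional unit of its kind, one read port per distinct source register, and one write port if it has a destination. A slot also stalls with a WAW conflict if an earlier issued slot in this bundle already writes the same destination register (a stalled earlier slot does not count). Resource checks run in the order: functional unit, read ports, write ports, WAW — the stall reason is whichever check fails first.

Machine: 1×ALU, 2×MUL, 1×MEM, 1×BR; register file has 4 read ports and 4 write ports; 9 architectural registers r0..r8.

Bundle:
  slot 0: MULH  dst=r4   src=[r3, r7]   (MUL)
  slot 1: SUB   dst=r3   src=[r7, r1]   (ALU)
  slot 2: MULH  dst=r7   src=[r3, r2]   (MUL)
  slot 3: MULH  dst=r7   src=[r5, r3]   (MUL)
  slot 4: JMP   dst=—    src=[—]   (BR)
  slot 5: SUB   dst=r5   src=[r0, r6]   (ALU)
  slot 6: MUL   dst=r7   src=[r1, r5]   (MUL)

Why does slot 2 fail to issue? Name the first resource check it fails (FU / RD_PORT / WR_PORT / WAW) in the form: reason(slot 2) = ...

  0. MUL→r4 ⇒ go  {1A/1Mu/1Ld/1B | 2r 3w}
  1. ALU→r3 ⇒ go  {0A/1Mu/1Ld/1B | 0r 2w}
  2. MUL→r7 ⇒ no(RD_PORT)  {0A/1Mu/1Ld/1B | 0r 2w}
  3. MUL→r7 ⇒ no(RD_PORT)  {0A/1Mu/1Ld/1B | 0r 2w}
  4. BR ⇒ go  {0A/1Mu/1Ld/0B | 0r 2w}
  5. ALU→r5 ⇒ no(FU)  {0A/1Mu/1Ld/0B | 0r 2w}
  6. MUL→r7 ⇒ no(RD_PORT)  {0A/1Mu/1Ld/0B | 0r 2w}

reason(slot 2) = RD_PORT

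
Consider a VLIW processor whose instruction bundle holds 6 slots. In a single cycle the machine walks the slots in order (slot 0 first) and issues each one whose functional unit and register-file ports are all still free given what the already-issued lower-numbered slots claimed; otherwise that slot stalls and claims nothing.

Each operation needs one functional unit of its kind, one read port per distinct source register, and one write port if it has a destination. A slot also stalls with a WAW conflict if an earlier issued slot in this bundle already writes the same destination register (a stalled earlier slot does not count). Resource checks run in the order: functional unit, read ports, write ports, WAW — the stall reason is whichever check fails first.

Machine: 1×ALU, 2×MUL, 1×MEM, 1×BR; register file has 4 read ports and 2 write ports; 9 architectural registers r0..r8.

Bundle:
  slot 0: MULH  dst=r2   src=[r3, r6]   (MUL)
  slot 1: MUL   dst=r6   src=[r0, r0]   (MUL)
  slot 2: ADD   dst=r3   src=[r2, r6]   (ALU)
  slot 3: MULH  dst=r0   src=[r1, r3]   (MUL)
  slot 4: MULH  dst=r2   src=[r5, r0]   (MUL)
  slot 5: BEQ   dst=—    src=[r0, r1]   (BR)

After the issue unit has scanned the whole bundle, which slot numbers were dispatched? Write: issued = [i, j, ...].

issued = [0, 1]

[0] MUL needs rd=2 wr=1: ok; after: ALU=1 MUL=1 MEM=1 BR=1, R=2, W=1
[1] MUL needs rd=1 wr=1: ok; after: ALU=1 MUL=0 MEM=1 BR=1, R=1, W=0
[2] ALU needs rd=2 wr=1: RD_PORT; after: ALU=1 MUL=0 MEM=1 BR=1, R=1, W=0
[3] MUL needs rd=2 wr=1: FU; after: ALU=1 MUL=0 MEM=1 BR=1, R=1, W=0
[4] MUL needs rd=2 wr=1: FU; after: ALU=1 MUL=0 MEM=1 BR=1, R=1, W=0
[5] BR needs rd=2 wr=0: RD_PORT; after: ALU=1 MUL=0 MEM=1 BR=1, R=1, W=0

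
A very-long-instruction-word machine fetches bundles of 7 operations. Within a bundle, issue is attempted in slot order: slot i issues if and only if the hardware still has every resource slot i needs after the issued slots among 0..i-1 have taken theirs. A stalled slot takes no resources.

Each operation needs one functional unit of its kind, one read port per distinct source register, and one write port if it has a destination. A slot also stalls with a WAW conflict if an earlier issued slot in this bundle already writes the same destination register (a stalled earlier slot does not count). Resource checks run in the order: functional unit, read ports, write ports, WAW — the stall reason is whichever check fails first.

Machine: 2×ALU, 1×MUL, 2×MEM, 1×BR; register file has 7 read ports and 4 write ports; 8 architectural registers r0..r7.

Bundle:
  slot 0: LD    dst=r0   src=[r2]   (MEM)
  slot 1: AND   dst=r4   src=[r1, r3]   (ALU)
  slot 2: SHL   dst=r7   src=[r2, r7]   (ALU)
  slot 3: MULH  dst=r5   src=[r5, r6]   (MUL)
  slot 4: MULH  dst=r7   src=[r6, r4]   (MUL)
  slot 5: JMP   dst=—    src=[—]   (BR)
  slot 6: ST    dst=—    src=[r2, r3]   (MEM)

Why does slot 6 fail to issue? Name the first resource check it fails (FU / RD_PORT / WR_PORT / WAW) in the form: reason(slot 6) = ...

reason(slot 6) = RD_PORT

(0) want 1×MEM +1rd +1wr — yes → AL2|MU1|ME1|BR1|rd6|wr3
(1) want 1×ALU +2rd +1wr — yes → AL1|MU1|ME1|BR1|rd4|wr2
(2) want 1×ALU +2rd +1wr — yes → AL0|MU1|ME1|BR1|rd2|wr1
(3) want 1×MUL +2rd +1wr — yes → AL0|MU0|ME1|BR1|rd0|wr0
(4) want 1×MUL +2rd +1wr — FU → AL0|MU0|ME1|BR1|rd0|wr0
(5) want 1×BR +0rd +0wr — yes → AL0|MU0|ME1|BR0|rd0|wr0
(6) want 1×MEM +2rd +0wr — RD_PORT → AL0|MU0|ME1|BR0|rd0|wr0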